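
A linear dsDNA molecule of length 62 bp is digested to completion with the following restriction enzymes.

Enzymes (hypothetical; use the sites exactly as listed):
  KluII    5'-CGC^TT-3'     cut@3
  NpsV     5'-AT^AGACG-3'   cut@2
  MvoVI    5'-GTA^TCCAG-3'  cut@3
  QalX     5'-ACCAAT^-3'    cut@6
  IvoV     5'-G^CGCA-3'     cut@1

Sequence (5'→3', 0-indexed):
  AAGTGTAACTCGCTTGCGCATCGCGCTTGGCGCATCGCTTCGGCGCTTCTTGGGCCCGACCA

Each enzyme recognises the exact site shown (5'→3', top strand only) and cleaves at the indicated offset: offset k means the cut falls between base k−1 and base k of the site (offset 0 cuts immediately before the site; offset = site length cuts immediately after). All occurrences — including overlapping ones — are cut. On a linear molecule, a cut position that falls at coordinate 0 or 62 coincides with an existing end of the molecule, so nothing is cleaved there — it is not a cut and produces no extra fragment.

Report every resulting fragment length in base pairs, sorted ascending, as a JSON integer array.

[3,4,8,8,10,13,16]

Per-enzyme occurrences:
  KluII (CGCTT, off=3): starts [10, 23, 35, 43] → cuts [13, 26, 38, 46]
  NpsV (ATAGACG, off=2): no sites
  MvoVI (GTATCCAG, off=3): no sites
  QalX (ACCAAT, off=6): no sites
  IvoV (GCGCA, off=1): starts [15, 29] → cuts [16, 30]

Pooled cuts: [13, 16, 26, 30, 38, 46]

Fragment lengths:
  [0,13): 13 bp
  [13,16): 3 bp
  [16,26): 10 bp
  [26,30): 4 bp
  [30,38): 8 bp
  [38,46): 8 bp
  [46,62): 16 bp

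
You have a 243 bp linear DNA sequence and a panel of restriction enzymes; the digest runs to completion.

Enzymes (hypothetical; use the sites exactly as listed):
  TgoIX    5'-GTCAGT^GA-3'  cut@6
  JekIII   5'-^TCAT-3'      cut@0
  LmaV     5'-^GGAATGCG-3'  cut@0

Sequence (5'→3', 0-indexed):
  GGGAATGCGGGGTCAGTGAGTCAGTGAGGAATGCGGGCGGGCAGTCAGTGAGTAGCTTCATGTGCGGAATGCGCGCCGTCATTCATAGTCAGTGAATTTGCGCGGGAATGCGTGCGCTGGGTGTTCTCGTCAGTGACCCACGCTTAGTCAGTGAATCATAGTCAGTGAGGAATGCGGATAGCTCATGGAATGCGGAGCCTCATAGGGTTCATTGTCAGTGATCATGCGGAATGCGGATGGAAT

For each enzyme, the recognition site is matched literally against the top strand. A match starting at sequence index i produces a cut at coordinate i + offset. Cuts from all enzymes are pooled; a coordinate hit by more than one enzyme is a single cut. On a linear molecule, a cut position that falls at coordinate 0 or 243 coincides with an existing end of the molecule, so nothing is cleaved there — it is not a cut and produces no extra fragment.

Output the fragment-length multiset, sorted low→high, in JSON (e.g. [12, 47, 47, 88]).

Per-enzyme occurrences:
  TgoIX GTCAGTGA/6: at [11, 19, 43, 87, 128, 146, 160, 213] ⇒ [17, 25, 49, 93, 134, 152, 166, 219]
  JekIII TCAT/0: at [57, 78, 82, 155, 182, 199, 208, 221] ⇒ [57, 78, 82, 155, 182, 199, 208, 221]
  LmaV GGAATGCG/0: at [1, 27, 65, 104, 168, 186, 227] ⇒ [1, 27, 65, 104, 168, 186, 227]

Pooled cuts: [1, 17, 25, 27, 49, 57, 65, 78, 82, 93, 104, 134, 152, 155, 166, 168, 182, 186, 199, 208, 219, 221, 227]

Fragments:
  [0,1): 1 bp
  [1,17): 16 bp
  [17,25): 8 bp
  [25,27): 2 bp
  [27,49): 22 bp
  [49,57): 8 bp
  [57,65): 8 bp
  [65,78): 13 bp
  [78,82): 4 bp
  [82,93): 11 bp
  [93,104): 11 bp
  [104,134): 30 bp
  [134,152): 18 bp
  [152,155): 3 bp
  [155,166): 11 bp
  [166,168): 2 bp
  [168,182): 14 bp
  [182,186): 4 bp
  [186,199): 13 bp
  [199,208): 9 bp
  [208,219): 11 bp
  [219,221): 2 bp
  [221,227): 6 bp
  [227,243): 16 bp

[1,2,2,2,3,4,4,6,8,8,8,9,11,11,11,11,13,13,14,16,16,18,22,30]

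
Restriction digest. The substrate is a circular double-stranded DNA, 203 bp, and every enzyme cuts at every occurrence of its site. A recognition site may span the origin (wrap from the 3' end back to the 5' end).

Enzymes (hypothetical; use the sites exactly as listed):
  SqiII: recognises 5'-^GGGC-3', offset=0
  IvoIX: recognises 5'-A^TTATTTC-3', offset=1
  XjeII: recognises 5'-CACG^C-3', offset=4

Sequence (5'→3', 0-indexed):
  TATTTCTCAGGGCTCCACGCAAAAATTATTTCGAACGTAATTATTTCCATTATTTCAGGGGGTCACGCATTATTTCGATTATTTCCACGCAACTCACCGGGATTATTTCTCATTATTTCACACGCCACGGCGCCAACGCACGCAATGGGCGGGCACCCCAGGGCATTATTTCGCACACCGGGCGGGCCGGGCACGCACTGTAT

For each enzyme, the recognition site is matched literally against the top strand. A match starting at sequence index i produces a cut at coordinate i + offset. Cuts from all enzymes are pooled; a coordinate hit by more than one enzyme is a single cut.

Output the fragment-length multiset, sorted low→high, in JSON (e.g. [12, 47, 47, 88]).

Per-enzyme occurrences:
  SqiII GGGC/0: at [9, 146, 150, 160, 179, 183, 188] ⇒ [9, 146, 150, 160, 179, 183, 188]
  IvoIX ATTATTTC/1: at [24, 39, 48, 68, 77, 101, 111, 164, 201] ⇒ [25, 40, 49, 69, 78, 102, 112, 165, 202]
  XjeII CACGC/4: at [15, 63, 85, 120, 138, 191] ⇒ [19, 67, 89, 124, 142, 195]

Pooled cuts: [9, 19, 25, 40, 49, 67, 69, 78, 89, 102, 112, 124, 142, 146, 150, 160, 165, 179, 183, 188, 195, 202]

Fragment lengths:
  9→19: 10 bp
  19→25: 6 bp
  25→40: 15 bp
  40→49: 9 bp
  49→67: 18 bp
  67→69: 2 bp
  69→78: 9 bp
  78→89: 11 bp
  89→102: 13 bp
  102→112: 10 bp
  112→124: 12 bp
  124→142: 18 bp
  142→146: 4 bp
  146→150: 4 bp
  150→160: 10 bp
  160→165: 5 bp
  165→179: 14 bp
  179→183: 4 bp
  183→188: 5 bp
  188→195: 7 bp
  195→202: 7 bp
  202→9 (wrap): 203-202+9 = 10 bp

[2,4,4,4,5,5,6,7,7,9,9,10,10,10,10,11,12,13,14,15,18,18]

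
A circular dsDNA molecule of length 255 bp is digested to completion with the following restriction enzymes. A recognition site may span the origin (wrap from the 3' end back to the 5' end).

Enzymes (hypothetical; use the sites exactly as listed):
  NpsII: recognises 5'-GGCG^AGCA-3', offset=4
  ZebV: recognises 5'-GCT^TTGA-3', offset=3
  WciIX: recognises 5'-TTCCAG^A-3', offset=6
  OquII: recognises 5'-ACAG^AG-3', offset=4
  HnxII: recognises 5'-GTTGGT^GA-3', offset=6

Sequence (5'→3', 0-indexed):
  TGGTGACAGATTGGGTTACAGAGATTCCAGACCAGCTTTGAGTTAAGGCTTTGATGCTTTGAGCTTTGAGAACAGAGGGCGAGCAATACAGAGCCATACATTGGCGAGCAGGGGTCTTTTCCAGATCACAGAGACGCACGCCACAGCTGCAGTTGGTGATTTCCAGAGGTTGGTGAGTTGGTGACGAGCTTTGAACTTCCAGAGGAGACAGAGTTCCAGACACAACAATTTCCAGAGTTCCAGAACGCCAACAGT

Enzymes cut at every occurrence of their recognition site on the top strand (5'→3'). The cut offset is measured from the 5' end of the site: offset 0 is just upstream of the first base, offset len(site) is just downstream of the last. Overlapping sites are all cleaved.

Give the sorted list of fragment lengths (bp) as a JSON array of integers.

[6,7,7,7,8,8,8,8,8,8,9,9,9,10,10,12,13,15,16,16,17,18,26]

Per-enzyme occurrences:
  NpsII GGCGAGCA/4: at [77, 102] ⇒ [81, 106]
  ZebV GCTTTGA/3: at [34, 47, 55, 62, 187] ⇒ [37, 50, 58, 65, 190]
  WciIX TTCCAGA/6: at [24, 118, 160, 196, 213, 229, 237] ⇒ [30, 124, 166, 202, 219, 235, 243]
  OquII ACAGAG/4: at [17, 71, 87, 127, 207] ⇒ [21, 75, 91, 131, 211]
  HnxII GTTGGTGA/6: at [151, 168, 176, 253] ⇒ [4, 157, 174, 182]

All cut coordinates (distinct, sorted): [4, 21, 30, 37, 50, 58, 65, 75, 81, 91, 106, 124, 131, 157, 166, 174, 182, 190, 202, 211, 219, 235, 243]

Fragments:
  4→21: 17 bp
  21→30: 9 bp
  30→37: 7 bp
  37→50: 13 bp
  50→58: 8 bp
  58→65: 7 bp
  65→75: 10 bp
  75→81: 6 bp
  81→91: 10 bp
  91→106: 15 bp
  106→124: 18 bp
  124→131: 7 bp
  131→157: 26 bp
  157→166: 9 bp
  166→174: 8 bp
  174→182: 8 bp
  182→190: 8 bp
  190→202: 12 bp
  202→211: 9 bp
  211→219: 8 bp
  219→235: 16 bp
  235→243: 8 bp
  243→4 (wrap): 255-243+4 = 16 bp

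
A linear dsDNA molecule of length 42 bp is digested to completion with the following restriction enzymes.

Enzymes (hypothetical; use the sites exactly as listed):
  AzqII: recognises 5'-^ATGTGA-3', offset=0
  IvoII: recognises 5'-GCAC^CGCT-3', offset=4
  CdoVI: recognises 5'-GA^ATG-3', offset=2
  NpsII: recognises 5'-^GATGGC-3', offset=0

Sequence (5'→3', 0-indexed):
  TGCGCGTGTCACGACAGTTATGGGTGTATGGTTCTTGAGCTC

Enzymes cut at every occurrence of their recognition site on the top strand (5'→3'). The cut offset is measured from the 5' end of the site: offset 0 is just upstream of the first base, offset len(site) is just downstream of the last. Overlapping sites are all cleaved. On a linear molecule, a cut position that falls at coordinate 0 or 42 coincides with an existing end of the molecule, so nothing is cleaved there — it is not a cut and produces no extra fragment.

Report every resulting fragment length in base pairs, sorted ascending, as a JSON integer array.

Site scan:
  AzqII (ATGTGA, off=0): no sites
  IvoII (GCACCGCT, off=4): no sites
  CdoVI (GAATG, off=2): no sites
  NpsII (GATGGC, off=0): no sites

Pooled cuts: ∅

Fragment lengths:
  no cuts → one linear fragment of 42 bp

[42]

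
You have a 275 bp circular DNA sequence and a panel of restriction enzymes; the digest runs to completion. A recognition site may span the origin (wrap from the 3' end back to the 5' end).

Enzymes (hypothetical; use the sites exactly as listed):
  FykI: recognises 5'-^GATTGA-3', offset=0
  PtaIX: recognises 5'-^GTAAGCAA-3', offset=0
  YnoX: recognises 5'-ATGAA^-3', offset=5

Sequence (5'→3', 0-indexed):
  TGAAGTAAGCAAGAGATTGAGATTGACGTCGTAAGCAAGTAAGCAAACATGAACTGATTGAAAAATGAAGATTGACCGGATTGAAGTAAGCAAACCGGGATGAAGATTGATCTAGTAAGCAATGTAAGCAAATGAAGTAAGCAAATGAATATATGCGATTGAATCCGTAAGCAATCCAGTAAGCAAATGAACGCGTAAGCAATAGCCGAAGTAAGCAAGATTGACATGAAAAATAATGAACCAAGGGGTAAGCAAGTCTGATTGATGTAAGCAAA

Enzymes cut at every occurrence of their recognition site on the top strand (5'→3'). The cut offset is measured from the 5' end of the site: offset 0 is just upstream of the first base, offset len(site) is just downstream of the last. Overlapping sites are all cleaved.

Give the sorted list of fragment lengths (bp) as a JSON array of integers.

[2,3,6,7,7,7,7,8,8,9,9,10,10,10,10,10,12,12,12,13,13,13,13,14,15,16,19]

Per-enzyme occurrences:
  FykI (GATTGA, off=0): starts [14, 20, 55, 69, 78, 104, 156, 218, 259] → cuts [14, 20, 55, 69, 78, 104, 156, 218, 259]
  PtaIX (GTAAGCAA, off=0): starts [4, 30, 38, 85, 114, 123, 136, 166, 178, 194, 210, 247, 266] → cuts [4, 30, 38, 85, 114, 123, 136, 166, 178, 194, 210, 247, 266]
  YnoX (ATGAA, off=5): starts [48, 64, 99, 131, 144, 186, 225, 235, 274] → cuts [4, 53, 69, 104, 136, 149, 191, 230, 240]

All cut coordinates (distinct, sorted): [4, 14, 20, 30, 38, 53, 55, 69, 78, 85, 104, 114, 123, 136, 149, 156, 166, 178, 191, 194, 210, 218, 230, 240, 247, 259, 266]

Fragment lengths:
  4→14: 10 bp
  14→20: 6 bp
  20→30: 10 bp
  30→38: 8 bp
  38→53: 15 bp
  53→55: 2 bp
  55→69: 14 bp
  69→78: 9 bp
  78→85: 7 bp
  85→104: 19 bp
  104→114: 10 bp
  114→123: 9 bp
  123→136: 13 bp
  136→149: 13 bp
  149→156: 7 bp
  156→166: 10 bp
  166→178: 12 bp
  178→191: 13 bp
  191→194: 3 bp
  194→210: 16 bp
  210→218: 8 bp
  218→230: 12 bp
  230→240: 10 bp
  240→247: 7 bp
  247→259: 12 bp
  259→266: 7 bp
  266→4 (wrap): 275-266+4 = 13 bp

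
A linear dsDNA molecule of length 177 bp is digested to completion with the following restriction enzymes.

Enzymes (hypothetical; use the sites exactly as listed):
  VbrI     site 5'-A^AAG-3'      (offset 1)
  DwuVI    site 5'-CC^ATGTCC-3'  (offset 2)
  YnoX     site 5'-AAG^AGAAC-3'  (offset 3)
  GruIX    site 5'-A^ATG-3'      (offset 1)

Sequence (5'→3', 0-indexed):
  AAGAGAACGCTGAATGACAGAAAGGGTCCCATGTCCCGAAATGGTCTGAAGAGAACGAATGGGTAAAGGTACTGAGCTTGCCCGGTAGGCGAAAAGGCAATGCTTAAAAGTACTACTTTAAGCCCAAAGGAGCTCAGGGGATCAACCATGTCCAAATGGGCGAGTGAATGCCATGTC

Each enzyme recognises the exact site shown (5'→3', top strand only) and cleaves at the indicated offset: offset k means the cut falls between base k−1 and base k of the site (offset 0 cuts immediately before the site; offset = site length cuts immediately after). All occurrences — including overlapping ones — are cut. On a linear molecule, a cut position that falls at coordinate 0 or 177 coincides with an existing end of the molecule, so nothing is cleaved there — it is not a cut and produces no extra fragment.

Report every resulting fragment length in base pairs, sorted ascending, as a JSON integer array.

[3,6,7,7,8,8,8,9,10,10,10,11,12,19,21,28]

Site scan:
  VbrI AAAG/1: at [20, 64, 92, 106, 125] ⇒ [21, 65, 93, 107, 126]
  DwuVI CCATGTCC/2: at [28, 145] ⇒ [30, 147]
  YnoX AAGAGAAC/3: at [0, 48] ⇒ [3, 51]
  GruIX AATG/1: at [12, 39, 57, 98, 154, 166] ⇒ [13, 40, 58, 99, 155, 167]

Pooled cuts: [3, 13, 21, 30, 40, 51, 58, 65, 93, 99, 107, 126, 147, 155, 167]

Fragments:
  [0,3): 3 bp
  [3,13): 10 bp
  [13,21): 8 bp
  [21,30): 9 bp
  [30,40): 10 bp
  [40,51): 11 bp
  [51,58): 7 bp
  [58,65): 7 bp
  [65,93): 28 bp
  [93,99): 6 bp
  [99,107): 8 bp
  [107,126): 19 bp
  [126,147): 21 bp
  [147,155): 8 bp
  [155,167): 12 bp
  [167,177): 10 bp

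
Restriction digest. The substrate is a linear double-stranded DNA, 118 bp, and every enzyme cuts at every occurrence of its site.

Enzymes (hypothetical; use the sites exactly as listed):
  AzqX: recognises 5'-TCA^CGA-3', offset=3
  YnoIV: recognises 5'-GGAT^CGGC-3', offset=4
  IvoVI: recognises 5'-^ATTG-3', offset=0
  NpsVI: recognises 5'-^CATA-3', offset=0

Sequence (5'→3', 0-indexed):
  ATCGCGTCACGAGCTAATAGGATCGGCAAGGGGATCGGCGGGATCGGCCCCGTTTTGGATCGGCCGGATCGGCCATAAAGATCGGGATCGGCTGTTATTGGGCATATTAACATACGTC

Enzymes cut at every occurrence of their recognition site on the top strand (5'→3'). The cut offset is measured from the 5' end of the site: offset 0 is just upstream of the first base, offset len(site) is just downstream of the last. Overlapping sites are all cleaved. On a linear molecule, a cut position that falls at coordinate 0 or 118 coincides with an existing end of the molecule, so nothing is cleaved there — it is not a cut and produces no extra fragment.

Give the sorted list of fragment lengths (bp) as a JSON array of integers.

[4,6,8,8,8,9,9,9,12,14,15,16]

Scan for sites:
  AzqX TCACGA/3: at [6] ⇒ [9]
  YnoIV GGATCGGC/4: at [19, 31, 40, 56, 65, 84] ⇒ [23, 35, 44, 60, 69, 88]
  IvoVI ATTG/0: at [96] ⇒ [96]
  NpsVI CATA/0: at [73, 102, 110] ⇒ [73, 102, 110]

All cut coordinates (distinct, sorted): [9, 23, 35, 44, 60, 69, 73, 88, 96, 102, 110]

Fragment lengths:
  [0,9): 9 bp
  [9,23): 14 bp
  [23,35): 12 bp
  [35,44): 9 bp
  [44,60): 16 bp
  [60,69): 9 bp
  [69,73): 4 bp
  [73,88): 15 bp
  [88,96): 8 bp
  [96,102): 6 bp
  [102,110): 8 bp
  [110,118): 8 bp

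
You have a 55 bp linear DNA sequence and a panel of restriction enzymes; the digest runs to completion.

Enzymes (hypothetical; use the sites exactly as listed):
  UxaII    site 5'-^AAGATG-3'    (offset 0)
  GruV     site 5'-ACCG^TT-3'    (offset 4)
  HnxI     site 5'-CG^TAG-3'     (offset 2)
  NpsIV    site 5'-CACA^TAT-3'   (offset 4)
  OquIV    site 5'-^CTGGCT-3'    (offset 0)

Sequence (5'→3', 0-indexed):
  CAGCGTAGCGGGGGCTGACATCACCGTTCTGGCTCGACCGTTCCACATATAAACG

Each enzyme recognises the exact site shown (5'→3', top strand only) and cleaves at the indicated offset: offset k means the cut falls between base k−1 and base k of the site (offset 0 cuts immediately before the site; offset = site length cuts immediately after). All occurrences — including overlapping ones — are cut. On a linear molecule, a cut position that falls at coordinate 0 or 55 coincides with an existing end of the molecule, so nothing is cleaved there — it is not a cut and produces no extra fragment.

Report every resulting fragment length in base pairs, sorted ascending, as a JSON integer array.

[2,5,7,8,12,21]

Site scan:
  UxaII (AAGATG, off=0): no sites
  GruV (ACCGTT, off=4): starts [22, 36] → cuts [26, 40]
  HnxI (CGTAG, off=2): starts [3] → cuts [5]
  NpsIV (CACATAT, off=4): starts [43] → cuts [47]
  OquIV (CTGGCT, off=0): starts [28] → cuts [28]

All cut coordinates (distinct, sorted): [5, 26, 28, 40, 47]

Fragments:
  [0,5): 5 bp
  [5,26): 21 bp
  [26,28): 2 bp
  [28,40): 12 bp
  [40,47): 7 bp
  [47,55): 8 bp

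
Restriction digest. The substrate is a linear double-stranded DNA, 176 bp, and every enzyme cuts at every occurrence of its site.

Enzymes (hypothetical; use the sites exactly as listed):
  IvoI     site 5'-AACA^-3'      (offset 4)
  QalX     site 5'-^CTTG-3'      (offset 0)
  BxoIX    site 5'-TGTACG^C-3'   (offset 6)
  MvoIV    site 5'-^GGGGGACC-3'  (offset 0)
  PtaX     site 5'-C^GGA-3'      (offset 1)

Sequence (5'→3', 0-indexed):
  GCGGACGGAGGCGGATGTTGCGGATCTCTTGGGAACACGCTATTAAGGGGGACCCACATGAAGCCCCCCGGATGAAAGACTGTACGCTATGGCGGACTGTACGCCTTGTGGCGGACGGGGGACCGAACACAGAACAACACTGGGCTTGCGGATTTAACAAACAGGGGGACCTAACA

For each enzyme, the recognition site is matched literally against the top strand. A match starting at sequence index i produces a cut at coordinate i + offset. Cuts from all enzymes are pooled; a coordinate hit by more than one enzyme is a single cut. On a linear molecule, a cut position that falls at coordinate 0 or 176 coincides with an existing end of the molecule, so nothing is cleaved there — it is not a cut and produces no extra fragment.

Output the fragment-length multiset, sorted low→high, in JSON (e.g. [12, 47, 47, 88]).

[1,2,3,4,4,4,5,5,6,6,7,7,8,9,9,10,10,10,13,13,17,23]

Per-enzyme occurrences:
  IvoI AACA/4: at [33, 125, 132, 135, 155, 159, 172] ⇒ [37, 129, 136, 139, 159, 163] (position 176 is a terminus of the linear molecule — no cut)
  QalX CTTG/0: at [27, 104, 144] ⇒ [27, 104, 144]
  BxoIX TGTACGC/6: at [80, 97] ⇒ [86, 103]
  MvoIV GGGGGACC/0: at [46, 116, 163] ⇒ [46, 116, 163]
  PtaX CGGA/1: at [1, 5, 11, 20, 68, 92, 111, 148] ⇒ [2, 6, 12, 21, 69, 93, 112, 149]

All cut coordinates (distinct, sorted): [2, 6, 12, 21, 27, 37, 46, 69, 86, 93, 103, 104, 112, 116, 129, 136, 139, 144, 149, 159, 163]

Fragments:
  [0,2): 2 bp
  [2,6): 4 bp
  [6,12): 6 bp
  [12,21): 9 bp
  [21,27): 6 bp
  [27,37): 10 bp
  [37,46): 9 bp
  [46,69): 23 bp
  [69,86): 17 bp
  [86,93): 7 bp
  [93,103): 10 bp
  [103,104): 1 bp
  [104,112): 8 bp
  [112,116): 4 bp
  [116,129): 13 bp
  [129,136): 7 bp
  [136,139): 3 bp
  [139,144): 5 bp
  [144,149): 5 bp
  [149,159): 10 bp
  [159,163): 4 bp
  [163,176): 13 bp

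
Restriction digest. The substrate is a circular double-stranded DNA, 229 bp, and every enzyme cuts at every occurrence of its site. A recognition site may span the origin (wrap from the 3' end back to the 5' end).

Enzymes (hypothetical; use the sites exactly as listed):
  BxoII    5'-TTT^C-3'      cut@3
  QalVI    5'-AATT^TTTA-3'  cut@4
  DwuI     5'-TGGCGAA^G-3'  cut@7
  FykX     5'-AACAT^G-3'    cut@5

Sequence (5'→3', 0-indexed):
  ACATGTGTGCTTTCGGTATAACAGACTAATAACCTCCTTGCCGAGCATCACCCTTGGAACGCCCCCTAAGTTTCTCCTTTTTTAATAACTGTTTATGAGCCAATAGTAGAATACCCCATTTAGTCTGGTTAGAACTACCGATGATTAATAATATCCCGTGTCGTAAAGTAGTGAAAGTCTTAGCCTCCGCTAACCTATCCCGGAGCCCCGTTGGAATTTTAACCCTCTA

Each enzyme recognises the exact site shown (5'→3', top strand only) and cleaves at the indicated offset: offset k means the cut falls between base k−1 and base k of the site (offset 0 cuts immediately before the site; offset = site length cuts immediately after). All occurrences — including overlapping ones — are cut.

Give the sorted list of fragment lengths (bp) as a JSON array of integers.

[9,60,160]

Scan for sites:
  BxoII (TTTC, off=3): starts [10, 70] → cuts [13, 73]
  QalVI (AATTTTTA, off=4): no sites
  DwuI (TGGCGAAG, off=7): no sites
  FykX (AACATG, off=5): starts [228] → cuts [4]

Pooled cuts: [4, 13, 73]

Fragments:
  4→13: 9 bp
  13→73: 60 bp
  73→4 (wrap): 229-73+4 = 160 bp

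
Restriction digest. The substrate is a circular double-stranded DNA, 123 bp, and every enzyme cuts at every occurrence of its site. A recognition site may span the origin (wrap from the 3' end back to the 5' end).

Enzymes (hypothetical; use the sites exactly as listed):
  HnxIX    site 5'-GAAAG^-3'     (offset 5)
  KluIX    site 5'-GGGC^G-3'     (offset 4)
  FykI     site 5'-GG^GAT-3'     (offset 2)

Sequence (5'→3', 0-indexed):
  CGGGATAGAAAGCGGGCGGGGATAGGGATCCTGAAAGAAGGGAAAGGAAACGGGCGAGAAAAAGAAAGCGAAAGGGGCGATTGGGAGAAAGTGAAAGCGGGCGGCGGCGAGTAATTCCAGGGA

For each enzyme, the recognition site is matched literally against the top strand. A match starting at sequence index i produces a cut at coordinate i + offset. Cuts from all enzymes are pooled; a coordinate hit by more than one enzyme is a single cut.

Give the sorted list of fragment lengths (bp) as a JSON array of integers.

Per-enzyme occurrences:
  HnxIX GAAAG/5: at [7, 32, 41, 63, 69, 86, 92] ⇒ [12, 37, 46, 68, 74, 91, 97]
  KluIX GGGCG/4: at [13, 51, 74, 98] ⇒ [17, 55, 78, 102]
  FykI GGGAT/2: at [1, 18, 24] ⇒ [3, 20, 26]

Pooled cuts: [3, 12, 17, 20, 26, 37, 46, 55, 68, 74, 78, 91, 97, 102]

Fragments:
  3→12: 9 bp
  12→17: 5 bp
  17→20: 3 bp
  20→26: 6 bp
  26→37: 11 bp
  37→46: 9 bp
  46→55: 9 bp
  55→68: 13 bp
  68→74: 6 bp
  74→78: 4 bp
  78→91: 13 bp
  91→97: 6 bp
  97→102: 5 bp
  102→3 (wrap): 123-102+3 = 24 bp

[3,4,5,5,6,6,6,9,9,9,11,13,13,24]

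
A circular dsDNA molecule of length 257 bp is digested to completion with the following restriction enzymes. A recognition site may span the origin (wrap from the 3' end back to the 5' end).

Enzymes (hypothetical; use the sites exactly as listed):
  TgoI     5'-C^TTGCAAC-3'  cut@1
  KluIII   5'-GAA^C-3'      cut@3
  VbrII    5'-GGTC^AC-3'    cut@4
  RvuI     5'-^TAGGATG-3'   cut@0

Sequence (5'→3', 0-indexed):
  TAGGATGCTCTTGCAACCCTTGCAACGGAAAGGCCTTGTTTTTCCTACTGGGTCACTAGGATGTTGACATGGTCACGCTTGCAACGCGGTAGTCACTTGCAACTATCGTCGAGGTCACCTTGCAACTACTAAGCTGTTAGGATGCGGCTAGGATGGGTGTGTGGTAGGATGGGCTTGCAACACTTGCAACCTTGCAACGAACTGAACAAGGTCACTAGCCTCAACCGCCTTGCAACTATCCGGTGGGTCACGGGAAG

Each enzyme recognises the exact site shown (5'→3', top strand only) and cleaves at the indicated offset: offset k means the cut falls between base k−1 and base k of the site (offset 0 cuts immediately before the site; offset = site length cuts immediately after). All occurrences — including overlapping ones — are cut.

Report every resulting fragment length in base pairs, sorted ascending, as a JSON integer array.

Scan for sites:
  TgoI (CTTGCAAC, off=1): starts [9, 18, 77, 95, 118, 173, 182, 190, 228] → cuts [10, 19, 78, 96, 119, 174, 183, 191, 229]
  KluIII (GAAC, off=3): starts [198, 203] → cuts [201, 206]
  VbrII (GGTCAC, off=4): starts [50, 70, 112, 209, 245] → cuts [54, 74, 116, 213, 249]
  RvuI (TAGGATG, off=0): starts [0, 56, 137, 148, 164] → cuts [0, 56, 137, 148, 164]

Pooled cuts: [0, 10, 19, 54, 56, 74, 78, 96, 116, 119, 137, 148, 164, 174, 183, 191, 201, 206, 213, 229, 249]

Fragment lengths:
  0→10: 10 bp
  10→19: 9 bp
  19→54: 35 bp
  54→56: 2 bp
  56→74: 18 bp
  74→78: 4 bp
  78→96: 18 bp
  96→116: 20 bp
  116→119: 3 bp
  119→137: 18 bp
  137→148: 11 bp
  148→164: 16 bp
  164→174: 10 bp
  174→183: 9 bp
  183→191: 8 bp
  191→201: 10 bp
  201→206: 5 bp
  206→213: 7 bp
  213→229: 16 bp
  229→249: 20 bp
  249→0 (wrap): 257-249+0 = 8 bp

[2,3,4,5,7,8,8,9,9,10,10,10,11,16,16,18,18,18,20,20,35]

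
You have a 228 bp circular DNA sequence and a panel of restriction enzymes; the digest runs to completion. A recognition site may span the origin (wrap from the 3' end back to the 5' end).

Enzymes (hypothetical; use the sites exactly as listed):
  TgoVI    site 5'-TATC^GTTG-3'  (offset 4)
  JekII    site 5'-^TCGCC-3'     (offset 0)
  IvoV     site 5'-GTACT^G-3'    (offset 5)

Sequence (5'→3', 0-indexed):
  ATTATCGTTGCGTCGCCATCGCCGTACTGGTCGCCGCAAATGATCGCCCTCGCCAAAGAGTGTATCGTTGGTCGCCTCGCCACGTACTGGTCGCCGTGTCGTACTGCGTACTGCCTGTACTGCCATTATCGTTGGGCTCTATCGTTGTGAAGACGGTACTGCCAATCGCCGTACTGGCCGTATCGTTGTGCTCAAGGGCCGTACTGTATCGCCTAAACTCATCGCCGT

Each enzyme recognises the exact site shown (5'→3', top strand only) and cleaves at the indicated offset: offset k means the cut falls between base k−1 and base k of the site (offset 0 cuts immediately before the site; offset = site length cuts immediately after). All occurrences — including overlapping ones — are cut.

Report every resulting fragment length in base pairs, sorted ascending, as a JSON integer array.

[2,2,3,5,5,5,6,6,6,7,9,9,9,10,10,12,13,13,13,13,15,17,17,21]

Site scan:
  TgoVI TATCGTTG/4: at [2, 62, 126, 139, 180] ⇒ [6, 66, 130, 143, 184]
  JekII TCGCC/0: at [12, 18, 30, 43, 49, 71, 76, 90, 165, 208, 221] ⇒ [12, 18, 30, 43, 49, 71, 76, 90, 165, 208, 221]
  IvoV GTACTG/5: at [23, 83, 100, 107, 116, 155, 170, 200] ⇒ [28, 88, 105, 112, 121, 160, 175, 205]

Pooled cuts: [6, 12, 18, 28, 30, 43, 49, 66, 71, 76, 88, 90, 105, 112, 121, 130, 143, 160, 165, 175, 184, 205, 208, 221]

Fragments:
  6→12: 6 bp
  12→18: 6 bp
  18→28: 10 bp
  28→30: 2 bp
  30→43: 13 bp
  43→49: 6 bp
  49→66: 17 bp
  66→71: 5 bp
  71→76: 5 bp
  76→88: 12 bp
  88→90: 2 bp
  90→105: 15 bp
  105→112: 7 bp
  112→121: 9 bp
  121→130: 9 bp
  130→143: 13 bp
  143→160: 17 bp
  160→165: 5 bp
  165→175: 10 bp
  175→184: 9 bp
  184→205: 21 bp
  205→208: 3 bp
  208→221: 13 bp
  221→6 (wrap): 228-221+6 = 13 bp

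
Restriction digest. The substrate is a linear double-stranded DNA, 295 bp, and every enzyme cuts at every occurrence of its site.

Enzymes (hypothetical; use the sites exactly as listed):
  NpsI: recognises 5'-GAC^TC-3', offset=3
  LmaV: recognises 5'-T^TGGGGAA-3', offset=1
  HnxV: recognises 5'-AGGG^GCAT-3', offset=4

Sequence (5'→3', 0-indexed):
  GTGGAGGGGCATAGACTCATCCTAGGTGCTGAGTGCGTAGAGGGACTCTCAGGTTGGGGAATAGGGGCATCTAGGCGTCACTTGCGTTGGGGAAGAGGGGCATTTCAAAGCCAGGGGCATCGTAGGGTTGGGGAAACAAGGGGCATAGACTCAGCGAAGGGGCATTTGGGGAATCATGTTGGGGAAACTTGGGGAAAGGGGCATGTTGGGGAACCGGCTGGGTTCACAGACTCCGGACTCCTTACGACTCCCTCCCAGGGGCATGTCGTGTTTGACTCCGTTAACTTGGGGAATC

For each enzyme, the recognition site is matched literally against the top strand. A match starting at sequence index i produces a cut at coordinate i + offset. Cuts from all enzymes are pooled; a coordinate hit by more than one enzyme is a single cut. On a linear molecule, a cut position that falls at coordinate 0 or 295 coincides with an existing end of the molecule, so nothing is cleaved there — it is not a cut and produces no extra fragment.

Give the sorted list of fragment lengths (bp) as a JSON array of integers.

Scan for sites:
  NpsI GACTC/3: at [13, 43, 147, 228, 235, 245, 273] ⇒ [16, 46, 150, 231, 238, 248, 276]
  LmaV TTGGGGAA/1: at [53, 86, 127, 165, 178, 188, 205, 285] ⇒ [54, 87, 128, 166, 179, 189, 206, 286]
  HnxV AGGGGCAT/4: at [4, 62, 95, 112, 138, 157, 196, 256] ⇒ [8, 66, 99, 116, 142, 161, 200, 260]

All cut coordinates (distinct, sorted): [8, 16, 46, 54, 66, 87, 99, 116, 128, 142, 150, 161, 166, 179, 189, 200, 206, 231, 238, 248, 260, 276, 286]

Fragment lengths:
  [0,8): 8 bp
  [8,16): 8 bp
  [16,46): 30 bp
  [46,54): 8 bp
  [54,66): 12 bp
  [66,87): 21 bp
  [87,99): 12 bp
  [99,116): 17 bp
  [116,128): 12 bp
  [128,142): 14 bp
  [142,150): 8 bp
  [150,161): 11 bp
  [161,166): 5 bp
  [166,179): 13 bp
  [179,189): 10 bp
  [189,200): 11 bp
  [200,206): 6 bp
  [206,231): 25 bp
  [231,238): 7 bp
  [238,248): 10 bp
  [248,260): 12 bp
  [260,276): 16 bp
  [276,286): 10 bp
  [286,295): 9 bp

[5,6,7,8,8,8,8,9,10,10,10,11,11,12,12,12,12,13,14,16,17,21,25,30]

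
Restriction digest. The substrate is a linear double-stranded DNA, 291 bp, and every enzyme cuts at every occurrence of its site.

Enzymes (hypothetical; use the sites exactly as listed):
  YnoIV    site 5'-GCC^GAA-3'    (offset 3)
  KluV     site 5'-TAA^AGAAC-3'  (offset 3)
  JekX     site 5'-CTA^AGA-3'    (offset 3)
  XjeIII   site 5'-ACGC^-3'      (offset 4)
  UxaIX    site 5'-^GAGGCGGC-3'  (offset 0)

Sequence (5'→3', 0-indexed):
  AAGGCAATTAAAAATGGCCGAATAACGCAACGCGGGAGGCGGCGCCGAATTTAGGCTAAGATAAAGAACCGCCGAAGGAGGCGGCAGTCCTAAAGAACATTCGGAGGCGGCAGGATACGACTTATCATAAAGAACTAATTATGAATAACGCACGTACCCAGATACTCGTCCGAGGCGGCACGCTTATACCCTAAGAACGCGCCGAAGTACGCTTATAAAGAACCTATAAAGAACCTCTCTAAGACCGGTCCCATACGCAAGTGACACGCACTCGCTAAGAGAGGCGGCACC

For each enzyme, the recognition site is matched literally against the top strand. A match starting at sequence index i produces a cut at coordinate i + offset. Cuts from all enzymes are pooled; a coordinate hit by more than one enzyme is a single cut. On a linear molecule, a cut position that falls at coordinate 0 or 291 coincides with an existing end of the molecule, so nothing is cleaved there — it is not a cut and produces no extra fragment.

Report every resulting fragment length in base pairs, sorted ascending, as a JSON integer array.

Site scan:
  YnoIV (GCCGAA, off=3): starts [16, 43, 70, 200] → cuts [19, 46, 73, 203]
  KluV (TAAAGAAC, off=3): starts [61, 90, 127, 215, 226] → cuts [64, 93, 130, 218, 229]
  JekX (CTAAGA, off=3): starts [55, 190, 238, 274] → cuts [58, 193, 241, 277]
  XjeIII (ACGC, off=4): starts [24, 29, 147, 179, 196, 208, 254, 265] → cuts [28, 33, 151, 183, 200, 212, 258, 269]
  UxaIX (GAGGCGGC, off=0): starts [35, 77, 103, 171, 280] → cuts [35, 77, 103, 171, 280]

All cut coordinates (distinct, sorted): [19, 28, 33, 35, 46, 58, 64, 73, 77, 93, 103, 130, 151, 171, 183, 193, 200, 203, 212, 218, 229, 241, 258, 269, 277, 280]

Fragment lengths:
  [0,19): 19 bp
  [19,28): 9 bp
  [28,33): 5 bp
  [33,35): 2 bp
  [35,46): 11 bp
  [46,58): 12 bp
  [58,64): 6 bp
  [64,73): 9 bp
  [73,77): 4 bp
  [77,93): 16 bp
  [93,103): 10 bp
  [103,130): 27 bp
  [130,151): 21 bp
  [151,171): 20 bp
  [171,183): 12 bp
  [183,193): 10 bp
  [193,200): 7 bp
  [200,203): 3 bp
  [203,212): 9 bp
  [212,218): 6 bp
  [218,229): 11 bp
  [229,241): 12 bp
  [241,258): 17 bp
  [258,269): 11 bp
  [269,277): 8 bp
  [277,280): 3 bp
  [280,291): 11 bp

[2,3,3,4,5,6,6,7,8,9,9,9,10,10,11,11,11,11,12,12,12,16,17,19,20,21,27]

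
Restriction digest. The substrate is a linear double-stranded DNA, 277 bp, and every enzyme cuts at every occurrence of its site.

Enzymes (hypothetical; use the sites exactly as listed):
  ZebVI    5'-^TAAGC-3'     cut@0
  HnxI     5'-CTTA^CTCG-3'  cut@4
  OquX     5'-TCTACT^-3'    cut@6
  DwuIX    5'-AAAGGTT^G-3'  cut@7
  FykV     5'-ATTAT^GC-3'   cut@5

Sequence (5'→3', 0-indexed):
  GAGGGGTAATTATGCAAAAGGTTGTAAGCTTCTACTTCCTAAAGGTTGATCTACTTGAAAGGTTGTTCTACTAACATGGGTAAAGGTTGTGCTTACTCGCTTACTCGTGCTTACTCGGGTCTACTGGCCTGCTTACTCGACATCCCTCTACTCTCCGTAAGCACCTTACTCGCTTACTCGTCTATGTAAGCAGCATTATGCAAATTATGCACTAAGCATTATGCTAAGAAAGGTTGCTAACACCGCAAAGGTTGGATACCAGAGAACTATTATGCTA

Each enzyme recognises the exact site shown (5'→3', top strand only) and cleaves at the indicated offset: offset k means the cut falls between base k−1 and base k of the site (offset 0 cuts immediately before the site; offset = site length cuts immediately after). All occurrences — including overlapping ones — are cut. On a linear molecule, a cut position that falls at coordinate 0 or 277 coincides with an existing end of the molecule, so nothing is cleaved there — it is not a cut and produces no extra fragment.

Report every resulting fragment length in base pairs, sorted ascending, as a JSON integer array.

Scan for sites:
  ZebVI TAAGC/0: at [24, 157, 186, 212] ⇒ [24, 157, 186, 212]
  HnxI CTTACTCG/4: at [91, 99, 109, 131, 164, 172] ⇒ [95, 103, 113, 135, 168, 176]
  OquX TCTACT/6: at [30, 49, 66, 119, 146] ⇒ [36, 55, 72, 125, 152]
  DwuIX AAAGGTTG/7: at [16, 40, 57, 81, 228, 246] ⇒ [23, 47, 64, 88, 235, 253]
  FykV ATTATGC/5: at [8, 194, 203, 217, 268] ⇒ [13, 199, 208, 222, 273]

Pooled cuts: [13, 23, 24, 36, 47, 55, 64, 72, 88, 95, 103, 113, 125, 135, 152, 157, 168, 176, 186, 199, 208, 212, 222, 235, 253, 273]

Fragments:
  [0,13): 13 bp
  [13,23): 10 bp
  [23,24): 1 bp
  [24,36): 12 bp
  [36,47): 11 bp
  [47,55): 8 bp
  [55,64): 9 bp
  [64,72): 8 bp
  [72,88): 16 bp
  [88,95): 7 bp
  [95,103): 8 bp
  [103,113): 10 bp
  [113,125): 12 bp
  [125,135): 10 bp
  [135,152): 17 bp
  [152,157): 5 bp
  [157,168): 11 bp
  [168,176): 8 bp
  [176,186): 10 bp
  [186,199): 13 bp
  [199,208): 9 bp
  [208,212): 4 bp
  [212,222): 10 bp
  [222,235): 13 bp
  [235,253): 18 bp
  [253,273): 20 bp
  [273,277): 4 bp

[1,4,4,5,7,8,8,8,8,9,9,10,10,10,10,10,11,11,12,12,13,13,13,16,17,18,20]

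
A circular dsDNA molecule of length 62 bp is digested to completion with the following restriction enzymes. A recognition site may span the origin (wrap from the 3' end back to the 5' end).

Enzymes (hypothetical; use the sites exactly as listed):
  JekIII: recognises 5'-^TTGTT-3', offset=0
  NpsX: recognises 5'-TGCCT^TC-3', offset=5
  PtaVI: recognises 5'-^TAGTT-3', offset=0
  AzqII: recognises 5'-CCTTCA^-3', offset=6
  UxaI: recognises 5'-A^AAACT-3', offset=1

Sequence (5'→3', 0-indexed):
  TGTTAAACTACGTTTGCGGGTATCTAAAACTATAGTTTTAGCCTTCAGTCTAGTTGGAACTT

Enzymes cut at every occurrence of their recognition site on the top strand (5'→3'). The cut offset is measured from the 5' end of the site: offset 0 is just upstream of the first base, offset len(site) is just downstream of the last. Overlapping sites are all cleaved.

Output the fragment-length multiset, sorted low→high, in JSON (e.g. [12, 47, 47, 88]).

[3,6,11,15,27]

Per-enzyme occurrences:
  JekIII (TTGTT, off=0): starts [61] → cuts [61]
  NpsX (TGCCTTC, off=5): no sites
  PtaVI (TAGTT, off=0): starts [32, 50] → cuts [32, 50]
  AzqII (CCTTCA, off=6): starts [41] → cuts [47]
  UxaI (AAAACT, off=1): starts [25] → cuts [26]

All cut coordinates (distinct, sorted): [26, 32, 47, 50, 61]

Fragment lengths:
  26→32: 6 bp
  32→47: 15 bp
  47→50: 3 bp
  50→61: 11 bp
  61→26 (wrap): 62-61+26 = 27 bp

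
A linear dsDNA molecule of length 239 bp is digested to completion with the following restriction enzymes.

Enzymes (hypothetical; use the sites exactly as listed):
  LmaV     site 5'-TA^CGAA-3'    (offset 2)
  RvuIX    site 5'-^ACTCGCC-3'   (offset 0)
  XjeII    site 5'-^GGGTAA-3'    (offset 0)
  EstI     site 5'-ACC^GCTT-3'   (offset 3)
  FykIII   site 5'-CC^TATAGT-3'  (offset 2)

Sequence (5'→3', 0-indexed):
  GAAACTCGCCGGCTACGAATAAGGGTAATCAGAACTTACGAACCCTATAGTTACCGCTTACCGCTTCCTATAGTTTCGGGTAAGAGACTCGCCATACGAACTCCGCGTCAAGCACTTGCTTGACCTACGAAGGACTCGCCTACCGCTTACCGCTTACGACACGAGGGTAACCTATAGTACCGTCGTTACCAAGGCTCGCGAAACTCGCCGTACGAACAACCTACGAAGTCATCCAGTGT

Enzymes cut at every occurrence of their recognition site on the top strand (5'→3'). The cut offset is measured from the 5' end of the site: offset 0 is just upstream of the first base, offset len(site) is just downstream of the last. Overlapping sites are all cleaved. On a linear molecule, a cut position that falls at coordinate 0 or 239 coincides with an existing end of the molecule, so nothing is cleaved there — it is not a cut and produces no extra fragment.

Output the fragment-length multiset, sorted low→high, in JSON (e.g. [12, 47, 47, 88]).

[3,6,6,7,7,7,7,8,9,9,10,10,10,11,11,12,13,16,16,30,31]

Site scan:
  LmaV TACGAA/2: at [13, 36, 94, 125, 210, 221] ⇒ [15, 38, 96, 127, 212, 223]
  RvuIX ACTCGCC/0: at [3, 86, 133, 202] ⇒ [3, 86, 133, 202]
  XjeII GGGTAA/0: at [22, 77, 164] ⇒ [22, 77, 164]
  EstI ACCGCTT/3: at [52, 59, 141, 148] ⇒ [55, 62, 144, 151]
  FykIII CCTATAGT/2: at [43, 66, 170] ⇒ [45, 68, 172]

All cut coordinates (distinct, sorted): [3, 15, 22, 38, 45, 55, 62, 68, 77, 86, 96, 127, 133, 144, 151, 164, 172, 202, 212, 223]

Fragments:
  [0,3): 3 bp
  [3,15): 12 bp
  [15,22): 7 bp
  [22,38): 16 bp
  [38,45): 7 bp
  [45,55): 10 bp
  [55,62): 7 bp
  [62,68): 6 bp
  [68,77): 9 bp
  [77,86): 9 bp
  [86,96): 10 bp
  [96,127): 31 bp
  [127,133): 6 bp
  [133,144): 11 bp
  [144,151): 7 bp
  [151,164): 13 bp
  [164,172): 8 bp
  [172,202): 30 bp
  [202,212): 10 bp
  [212,223): 11 bp
  [223,239): 16 bp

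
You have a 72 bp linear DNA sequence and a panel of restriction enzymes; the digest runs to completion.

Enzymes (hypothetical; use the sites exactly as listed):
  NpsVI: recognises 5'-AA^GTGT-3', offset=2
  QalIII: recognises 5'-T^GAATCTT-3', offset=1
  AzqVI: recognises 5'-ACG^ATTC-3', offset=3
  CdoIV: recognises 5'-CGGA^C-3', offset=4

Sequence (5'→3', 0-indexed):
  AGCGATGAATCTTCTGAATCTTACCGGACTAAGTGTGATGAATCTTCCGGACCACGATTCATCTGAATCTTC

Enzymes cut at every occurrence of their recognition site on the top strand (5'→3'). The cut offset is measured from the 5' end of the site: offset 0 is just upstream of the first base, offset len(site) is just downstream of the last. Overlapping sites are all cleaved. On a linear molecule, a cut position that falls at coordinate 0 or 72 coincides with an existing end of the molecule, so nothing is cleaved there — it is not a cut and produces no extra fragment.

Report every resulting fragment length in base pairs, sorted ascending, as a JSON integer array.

[4,5,6,7,8,8,9,12,13]

Scan for sites:
  NpsVI (AAGTGT, off=2): starts [30] → cuts [32]
  QalIII (TGAATCTT, off=1): starts [5, 14, 38, 63] → cuts [6, 15, 39, 64]
  AzqVI (ACGATTC, off=3): starts [53] → cuts [56]
  CdoIV (CGGAC, off=4): starts [24, 47] → cuts [28, 51]

Pooled cuts: [6, 15, 28, 32, 39, 51, 56, 64]

Fragments:
  [0,6): 6 bp
  [6,15): 9 bp
  [15,28): 13 bp
  [28,32): 4 bp
  [32,39): 7 bp
  [39,51): 12 bp
  [51,56): 5 bp
  [56,64): 8 bp
  [64,72): 8 bp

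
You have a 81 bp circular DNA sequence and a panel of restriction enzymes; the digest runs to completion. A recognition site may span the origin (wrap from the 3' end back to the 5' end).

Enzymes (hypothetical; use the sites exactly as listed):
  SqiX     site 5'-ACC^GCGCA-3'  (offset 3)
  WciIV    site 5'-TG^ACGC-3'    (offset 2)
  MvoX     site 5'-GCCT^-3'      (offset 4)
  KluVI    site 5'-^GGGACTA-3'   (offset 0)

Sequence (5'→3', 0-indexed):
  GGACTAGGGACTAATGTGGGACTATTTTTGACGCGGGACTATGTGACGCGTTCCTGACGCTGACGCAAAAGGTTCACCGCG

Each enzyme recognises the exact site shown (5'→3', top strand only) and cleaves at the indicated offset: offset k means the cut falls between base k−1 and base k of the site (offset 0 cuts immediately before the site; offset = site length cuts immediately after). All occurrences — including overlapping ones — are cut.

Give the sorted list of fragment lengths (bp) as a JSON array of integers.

Scan for sites:
  SqiX (ACCGCGCA, off=3): no sites
  WciIV TGACGC/2: at [28, 43, 54, 60] ⇒ [30, 45, 56, 62]
  MvoX (GCCT, off=4): no sites
  KluVI GGGACTA/0: at [6, 17, 34, 80] ⇒ [6, 17, 34, 80]

All cut coordinates (distinct, sorted): [6, 17, 30, 34, 45, 56, 62, 80]

Fragments:
  6→17: 11 bp
  17→30: 13 bp
  30→34: 4 bp
  34→45: 11 bp
  45→56: 11 bp
  56→62: 6 bp
  62→80: 18 bp
  80→6 (wrap): 81-80+6 = 7 bp

[4,6,7,11,11,11,13,18]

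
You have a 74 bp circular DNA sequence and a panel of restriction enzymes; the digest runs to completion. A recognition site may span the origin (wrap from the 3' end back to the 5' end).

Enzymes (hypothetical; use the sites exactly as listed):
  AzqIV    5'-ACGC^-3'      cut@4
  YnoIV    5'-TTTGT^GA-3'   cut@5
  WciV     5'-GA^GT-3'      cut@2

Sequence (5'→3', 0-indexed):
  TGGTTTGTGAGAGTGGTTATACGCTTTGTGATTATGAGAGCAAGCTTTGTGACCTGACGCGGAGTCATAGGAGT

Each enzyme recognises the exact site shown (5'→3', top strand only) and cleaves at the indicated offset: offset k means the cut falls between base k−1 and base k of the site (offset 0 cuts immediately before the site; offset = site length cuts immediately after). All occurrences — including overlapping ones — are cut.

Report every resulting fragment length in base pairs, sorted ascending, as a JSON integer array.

[3,4,5,9,10,10,12,21]

Site scan:
  AzqIV (ACGC, off=4): starts [20, 56] → cuts [24, 60]
  YnoIV (TTTGTGA, off=5): starts [3, 24, 45] → cuts [8, 29, 50]
  WciV (GAGT, off=2): starts [10, 61, 70] → cuts [12, 63, 72]

Pooled cuts: [8, 12, 24, 29, 50, 60, 63, 72]

Fragments:
  8→12: 4 bp
  12→24: 12 bp
  24→29: 5 bp
  29→50: 21 bp
  50→60: 10 bp
  60→63: 3 bp
  63→72: 9 bp
  72→8 (wrap): 74-72+8 = 10 bp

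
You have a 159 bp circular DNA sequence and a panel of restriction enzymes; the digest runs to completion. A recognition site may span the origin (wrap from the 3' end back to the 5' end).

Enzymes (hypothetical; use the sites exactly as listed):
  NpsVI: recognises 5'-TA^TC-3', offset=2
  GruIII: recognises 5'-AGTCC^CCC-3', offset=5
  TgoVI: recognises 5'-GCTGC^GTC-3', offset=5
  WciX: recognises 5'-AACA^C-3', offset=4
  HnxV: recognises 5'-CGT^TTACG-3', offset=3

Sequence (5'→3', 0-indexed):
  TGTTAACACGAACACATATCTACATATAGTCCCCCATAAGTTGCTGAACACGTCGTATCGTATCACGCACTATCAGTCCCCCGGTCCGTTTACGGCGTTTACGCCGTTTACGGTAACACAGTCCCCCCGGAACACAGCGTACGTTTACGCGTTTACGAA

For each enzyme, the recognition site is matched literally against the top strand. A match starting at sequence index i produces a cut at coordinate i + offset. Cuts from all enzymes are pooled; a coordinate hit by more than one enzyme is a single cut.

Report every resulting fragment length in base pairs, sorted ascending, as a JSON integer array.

[4,5,6,6,7,7,8,9,9,10,10,10,10,11,14,15,18]

Scan for sites:
  NpsVI (TATC, off=2): starts [16, 55, 60, 70] → cuts [18, 57, 62, 72]
  GruIII (AGTCCCCC, off=5): starts [27, 74, 119] → cuts [32, 79, 124]
  TgoVI (GCTGCGTC, off=5): no sites
  WciX (AACAC, off=4): starts [4, 10, 46, 114, 130] → cuts [8, 14, 50, 118, 134]
  HnxV (CGTTTACG, off=3): starts [86, 95, 104, 141, 149] → cuts [89, 98, 107, 144, 152]

Pooled cuts: [8, 14, 18, 32, 50, 57, 62, 72, 79, 89, 98, 107, 118, 124, 134, 144, 152]

Fragments:
  8→14: 6 bp
  14→18: 4 bp
  18→32: 14 bp
  32→50: 18 bp
  50→57: 7 bp
  57→62: 5 bp
  62→72: 10 bp
  72→79: 7 bp
  79→89: 10 bp
  89→98: 9 bp
  98→107: 9 bp
  107→118: 11 bp
  118→124: 6 bp
  124→134: 10 bp
  134→144: 10 bp
  144→152: 8 bp
  152→8 (wrap): 159-152+8 = 15 bp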